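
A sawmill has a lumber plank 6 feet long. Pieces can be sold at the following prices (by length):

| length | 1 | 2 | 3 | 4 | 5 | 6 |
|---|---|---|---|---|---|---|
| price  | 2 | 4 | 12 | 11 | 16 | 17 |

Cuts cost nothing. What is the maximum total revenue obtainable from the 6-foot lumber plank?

24

Let v[k] be the best obtainable value from length k. For each k, try every first piece i and keep the best of price[i] + v[k−i].
v[1] = 2
v[2] = 4  (first piece 1, then v[1]=2)
v[3] = 12
v[4] = 14  (first piece 1, then v[3]=12)
v[5] = 16  (first piece 1, then v[4]=14)
v[6] = 24  (first piece 3, then v[3]=12)
One optimal cutting: 3 + 3 → $12 + $12 = $24.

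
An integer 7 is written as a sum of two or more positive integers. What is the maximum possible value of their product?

12

Let P[k] be the best product for length k (with at least one cut). For each first piece i, the rest contributes max(k−i, P[k−i]).
P[2] = 1×max(1,0) = 1×1 = 1
P[3] = 1×max(2,1) = 1×2 = 2
P[4] = 2×max(2,1) = 2×2 = 4
P[5] = 2×max(3,2) = 2×3 = 6
P[6] = 3×max(3,2) = 3×3 = 9
P[7] = 2×max(5,6) = 2×6 = 12
One optimal split: 3 + 2 + 2; product 3×2×2 = 12.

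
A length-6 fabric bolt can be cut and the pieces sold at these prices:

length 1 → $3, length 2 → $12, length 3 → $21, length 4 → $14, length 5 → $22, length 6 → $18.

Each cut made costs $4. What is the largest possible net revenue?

38

Build r[k] bottom-up: r[k] = max over allowed piece i of (p[i] + r[k−i]) − 4 per cut.
r[1] = 3
r[2] = 12
r[3] = 21
r[4] = 20  (first piece 1, then r[3]=21)
r[5] = 29  (first piece 2, then r[3]=21)
r[6] = 38  (first piece 3, then r[3]=21)
One optimal plan: pieces 3 + 3 (1 cut) → $42 − $4 = $38.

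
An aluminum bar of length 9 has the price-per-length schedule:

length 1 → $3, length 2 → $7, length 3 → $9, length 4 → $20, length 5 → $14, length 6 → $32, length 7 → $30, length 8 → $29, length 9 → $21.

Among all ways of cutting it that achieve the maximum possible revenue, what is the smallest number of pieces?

Let r[k] be the best obtainable value from length k. For each k, try every first piece i and keep the best of price[i] + r[k−i].
r[1] = 3
r[2] = 7
r[3] = 10  (first piece 1, then r[2]=7)
r[4] = 20
r[5] = 23  (first piece 1, then r[4]=20)
r[6] = 32
r[7] = 35  (first piece 1, then r[6]=32)
r[8] = 40  (first piece 4, then r[4]=20)
r[9] = 43  (first piece 1, then r[8]=40)
Maximum revenue is $43.
Now minimize piece count subject to staying optimal: for each k, pieces[k] = 1 + min over i with p[i]+r[k−i]=r[k] of pieces[k−i].
pieces[6] = 1
pieces[7] = 2
pieces[8] = 2
pieces[9] = 3

3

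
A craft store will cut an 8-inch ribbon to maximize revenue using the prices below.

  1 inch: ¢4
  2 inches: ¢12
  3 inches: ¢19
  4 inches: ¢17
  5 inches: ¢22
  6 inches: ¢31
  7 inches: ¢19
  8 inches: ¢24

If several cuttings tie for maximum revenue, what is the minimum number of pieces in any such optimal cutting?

3

Consider every possible first cut. r[k] is the best of p[i]+r[k−i] over all sellable i≤k.
r[1] = 4
r[2] = 12
r[3] = 19
r[4] = 24  (first piece 2, then r[2]=12)
r[5] = 31  (first piece 2, then r[3]=19)
r[6] = 38  (first piece 3, then r[3]=19)
r[7] = 43  (first piece 2, then r[5]=31)
r[8] = 50  (first piece 2, then r[6]=38)
Maximum revenue is ¢50.
Now minimize piece count subject to staying optimal: for each k, pieces[k] = 1 + min over i with p[i]+r[k−i]=r[k] of pieces[k−i].
pieces[5] = 2
pieces[6] = 2
pieces[7] = 3
pieces[8] = 3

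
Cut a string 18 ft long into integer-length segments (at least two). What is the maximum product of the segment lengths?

729

Define g[k] = max over 1≤i<k of i · max(k−i, g[k−i]); the inner max lets the remainder stay uncut if that's better.
Small cases: g[2]=1, g[3]=2, g[4]=4, g[5]=6, g[6]=9, g[7]=12, g[8]=18, g[9]=27, g[10]=36, g[11]=54, g[12]=81.
g[13] = max(1×81, 2×54, 3×36, …, 11×2, 12×1) = 108
g[14] = max(1×108, 2×81, 3×54, …, 12×2, 13×1) = 162
g[15] = max(1×162, 2×108, 3×81, …, 13×2, 14×1) = 243
g[16] = max(1×243, 2×162, 3×108, …, 14×2, 15×1) = 324
g[17] = max(1×324, 2×243, 3×162, …, 15×2, 16×1) = 486
g[18] = max(1×486, 2×324, 3×243, …, 16×2, 17×1) = 729
One optimal split: 3 + 3 + 3 + 3 + 3 + 3; product 3×3×3×3×3×3 = 729.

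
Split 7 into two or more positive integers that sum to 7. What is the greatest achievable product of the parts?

12

Let f[k] be the best product for length k (with at least one cut). For each first piece i, the rest contributes max(k−i, f[k−i]).
f[2] = 1×max(1,0) = 1×1 = 1
f[3] = 1×max(2,1) = 1×2 = 2
f[4] = 2×max(2,1) = 2×2 = 4
f[5] = 2×max(3,2) = 2×3 = 6
f[6] = 3×max(3,2) = 3×3 = 9
f[7] = 2×max(5,6) = 2×6 = 12
One optimal split: 3 + 2 + 2; product 3×2×2 = 12.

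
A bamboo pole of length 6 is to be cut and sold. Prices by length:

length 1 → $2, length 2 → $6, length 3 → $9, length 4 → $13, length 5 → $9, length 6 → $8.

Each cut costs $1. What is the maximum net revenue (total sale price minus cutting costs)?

18

Let v[k] be the best obtainable value from length k. For each k, try every first piece i and keep the best of price[i] + v[k−i] minus the 1 cut fee when i<k.
v[1] = 2
v[2] = 6
v[3] = 9
v[4] = 13
v[5] = 14  (first piece 1, then v[4]=13)
v[6] = 18  (first piece 2, then v[4]=13)
One optimal plan: pieces 4 + 2 (1 cut) → $19 − $1 = $18.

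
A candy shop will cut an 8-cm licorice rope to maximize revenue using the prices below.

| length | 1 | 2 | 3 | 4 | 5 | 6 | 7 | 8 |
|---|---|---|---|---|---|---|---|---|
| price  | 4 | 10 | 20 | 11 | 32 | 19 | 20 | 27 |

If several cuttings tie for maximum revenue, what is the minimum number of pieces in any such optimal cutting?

Build r[k] bottom-up: r[k] = max over allowed piece i of (p[i] + r[k−i]).
r[1] = 4
r[2] = max(4+4, 10+0) = 10
r[3] = max(4+10, 10+4, 20+0) = 20
r[4] = max(4+20, 10+10, 20+4, 11+0) = 24
r[5] = max(4+24, 10+20, 20+10, 11+4, 32+0) = 32
r[6] = max(4+32, 10+24, 20+20, 11+10, 32+4, 19+0) = 40
r[7] = max(4+40, 10+32, 20+24, …, 19+4, 20+0) = 44
r[8] = max(4+44, 10+40, 20+32, …, 20+4, 27+0) = 52
Maximum revenue is ¢52.
Now minimize piece count subject to staying optimal: for each k, pieces[k] = 1 + min over i with p[i]+r[k−i]=r[k] of pieces[k−i].
pieces[5] = 1
pieces[6] = 2
pieces[7] = 3
pieces[8] = 2

2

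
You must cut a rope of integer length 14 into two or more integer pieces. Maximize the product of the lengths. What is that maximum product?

Define g[k] = max over 1≤i<k of i · max(k−i, g[k−i]); the inner max lets the remainder stay uncut if that's better.
g[2] = 1·max(1,0) = 1·1 = 1
g[3] = 1·max(2,1) = 1·2 = 2
g[4] = 2·max(2,1) = 2·2 = 4
g[5] = 2·max(3,2) = 2·3 = 6
g[6] = 3·max(3,2) = 3·3 = 9
g[7] = 2·max(5,6) = 2·6 = 12
g[8] = 2·max(6,9) = 2·9 = 18
g[9] = 3·max(6,9) = 3·9 = 27
g[10] = 2·max(8,18) = 2·18 = 36
g[11] = 2·max(9,27) = 2·27 = 54
g[12] = 3·max(9,27) = 3·27 = 81
g[13] = 2·max(11,54) = 2·54 = 108
g[14] = 2·max(12,81) = 2·81 = 162
One optimal split: 3 + 3 + 3 + 3 + 2; product 3·3·3·3·2 = 162.

162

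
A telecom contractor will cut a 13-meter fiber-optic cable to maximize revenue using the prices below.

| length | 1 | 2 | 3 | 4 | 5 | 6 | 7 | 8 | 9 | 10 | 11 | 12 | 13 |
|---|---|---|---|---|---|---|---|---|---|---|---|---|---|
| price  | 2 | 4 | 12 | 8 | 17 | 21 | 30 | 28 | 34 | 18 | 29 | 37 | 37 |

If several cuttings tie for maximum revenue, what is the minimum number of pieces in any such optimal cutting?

Let r[k] be the best obtainable value from length k. For each k, try every first piece i and keep the best of price[i] + r[k−i].
r[1] = 2
r[2] = max(2+2, 4+0) = 4
r[3] = max(2+4, 4+2, 12+0) = 12
r[4] = max(2+12, 4+4, 12+2, 8+0) = 14
r[5] = max(2+14, 4+12, 12+4, 8+2, 17+0) = 17
r[6] = max(2+17, 4+14, 12+12, 8+4, 17+2, 21+0) = 24
r[7] = max(2+24, 4+17, 12+14, …, 21+2, 30+0) = 30
r[8] = max(2+30, 4+24, 12+17, …, 30+2, 28+0) = 32
r[9] = max(2+32, 4+30, 12+24, …, 28+2, 34+0) = 36
r[10] = max(2+36, 4+32, 12+30, …, 34+2, 18+0) = 42
r[11] = max(2+42, 4+36, 12+32, …, 18+2, 29+0) = 44
r[12] = max(2+44, 4+42, 12+36, …, 29+2, 37+0) = 48
r[13] = max(2+48, 4+44, 12+42, …, 37+2, 37+0) = 54
Maximum revenue is $54.
Now minimize piece count subject to staying optimal: for each k, pieces[k] = 1 + min over i with p[i]+r[k−i]=r[k] of pieces[k−i].
pieces[10] = 2
pieces[11] = 3
pieces[12] = 4
pieces[13] = 3

3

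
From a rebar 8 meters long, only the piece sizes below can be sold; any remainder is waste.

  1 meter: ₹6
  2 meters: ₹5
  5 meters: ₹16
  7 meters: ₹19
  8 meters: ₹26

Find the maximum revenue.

48

Let best[k] be the best obtainable value from length k. For each k, try every first piece i and keep the best of price[i] + best[k−i].
best[1] = 6
best[2] = max(6+6, 5+0) = 12
best[3] = max(6+12, 5+6) = 18
best[4] = max(6+18, 5+12) = 24
best[5] = max(6+24, 5+18, 16+0) = 30
best[6] = max(6+30, 5+24, 16+6) = 36
best[7] = max(6+36, 5+30, 16+12, 19+0) = 42
best[8] = max(6+42, 5+36, 16+18, 19+6, 26+0) = 48
One optimal cutting: 1 + 1 + 1 + 1 + 1 + 1 + 1 + 1 → ₹48.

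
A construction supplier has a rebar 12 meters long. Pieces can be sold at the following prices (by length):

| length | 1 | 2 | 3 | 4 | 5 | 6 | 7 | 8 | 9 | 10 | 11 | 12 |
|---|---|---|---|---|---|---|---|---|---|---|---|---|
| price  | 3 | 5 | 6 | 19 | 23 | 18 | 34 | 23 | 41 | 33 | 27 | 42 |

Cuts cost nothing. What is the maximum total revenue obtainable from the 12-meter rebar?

57

Build v[k] bottom-up: v[k] = max over allowed piece i of (p[i] + v[k−i]).
v[1] = 3
v[2] = 6  (first piece 1, then v[1]=3)
v[3] = 9  (first piece 1, then v[2]=6)
v[4] = 19
v[5] = 23
v[6] = 26  (first piece 1, then v[5]=23)
v[7] = 34
v[8] = 38  (first piece 4, then v[4]=19)
v[9] = 42  (first piece 4, then v[5]=23)
v[10] = 46  (first piece 5, then v[5]=23)
v[11] = 53  (first piece 4, then v[7]=34)
v[12] = 57  (first piece 4, then v[8]=38)
One optimal cutting: 4 + 4 + 4 → ₹19 + ₹19 + ₹19 = ₹57.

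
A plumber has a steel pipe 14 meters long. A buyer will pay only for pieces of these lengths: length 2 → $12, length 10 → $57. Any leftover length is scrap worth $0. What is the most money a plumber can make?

84

Let r[k] be the best obtainable value from length k. For each k, try every first piece i and keep the best of price[i] + r[k−i].
r[1] = 0
r[2] = 12
r[3] = 12
r[4] = 24  (first piece 2, then r[2]=12)
r[5] = 24
r[6] = 36  (first piece 2, then r[4]=24)
r[7] = 36
r[8] = 48  (first piece 2, then r[6]=36)
r[9] = 48
r[10] = 60  (first piece 2, then r[8]=48)
r[11] = 60
r[12] = 72  (first piece 2, then r[10]=60)
r[13] = 72
r[14] = 84  (first piece 2, then r[12]=72)
One optimal cutting: 2 + 2 + 2 + 2 + 2 + 2 + 2 → $84.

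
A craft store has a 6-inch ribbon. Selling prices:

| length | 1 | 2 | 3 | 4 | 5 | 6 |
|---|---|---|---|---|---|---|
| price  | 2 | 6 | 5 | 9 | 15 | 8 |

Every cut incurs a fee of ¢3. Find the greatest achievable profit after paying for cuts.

Build r[k] bottom-up: r[k] = max over allowed piece i of (p[i] + r[k−i]) − 3 per cut.
r[1] = 2
r[2] = max(2+2-3, 6+0) = 6
r[3] = max(2+6-3, 6+2-3, 5+0) = 5
r[4] = max(2+5-3, 6+6-3, 5+2-3, 9+0) = 9
r[5] = max(2+9-3, 6+5-3, 5+6-3, 9+2-3, 15+0) = 15
r[6] = max(2+15-3, 6+9-3, 5+5-3, 9+6-3, 15+2-3, 8+0) = 14
One optimal plan: pieces 5 + 1 (1 cut) → ¢17 − ¢3 = ¢14.

14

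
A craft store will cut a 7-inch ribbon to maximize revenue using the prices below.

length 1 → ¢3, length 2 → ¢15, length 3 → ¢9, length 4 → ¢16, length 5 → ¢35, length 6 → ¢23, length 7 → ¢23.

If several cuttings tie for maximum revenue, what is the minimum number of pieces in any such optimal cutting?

Consider every possible first cut. r[k] is the best of p[i]+r[k−i] over all sellable i≤k.
r[1] = 3
r[2] = max(3+3, 15+0) = 15
r[3] = max(3+15, 15+3, 9+0) = 18
r[4] = max(3+18, 15+15, 9+3, 16+0) = 30
r[5] = max(3+30, 15+18, 9+15, 16+3, 35+0) = 35
r[6] = max(3+35, 15+30, 9+18, 16+15, 35+3, 23+0) = 45
r[7] = max(3+45, 15+35, 9+30, …, 23+3, 23+0) = 50
Maximum revenue is ¢50.
Now minimize piece count subject to staying optimal: for each k, pieces[k] = 1 + min over i with p[i]+r[k−i]=r[k] of pieces[k−i].
pieces[4] = 2
pieces[5] = 1
pieces[6] = 3
pieces[7] = 2

2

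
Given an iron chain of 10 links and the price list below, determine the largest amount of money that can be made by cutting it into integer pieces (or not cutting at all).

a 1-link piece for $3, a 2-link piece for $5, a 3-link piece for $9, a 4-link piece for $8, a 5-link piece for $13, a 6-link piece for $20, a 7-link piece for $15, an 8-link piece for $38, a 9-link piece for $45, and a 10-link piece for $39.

48

Let R[k] be the best obtainable value from length k. For each k, try every first piece i and keep the best of price[i] + R[k−i].
R[1] = 3
R[2] = 6  (first piece 1, then R[1]=3)
R[3] = 9  (first piece 1, then R[2]=6)
R[4] = 12  (first piece 1, then R[3]=9)
R[5] = 15  (first piece 1, then R[4]=12)
R[6] = 20
R[7] = 23  (first piece 1, then R[6]=20)
R[8] = 38
R[9] = 45
R[10] = 48  (first piece 1, then R[9]=45)
One optimal cutting: 9 + 1 → $45 + $3 = $48.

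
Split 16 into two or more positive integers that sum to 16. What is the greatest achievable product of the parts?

Fill m[k] for k=2..16: at each k try every first piece i and multiply by the better of (k−i) uncut or m[k−i].
Small cases: m[2]=1, m[3]=2, m[4]=4, m[5]=6, m[6]=9, m[7]=12, m[8]=18, m[9]=27, m[10]=36, m[11]=54.
m[12] = 3·max(9,27) = 3·27 = 81
m[13] = 2·max(11,54) = 2·54 = 108
m[14] = 2·max(12,81) = 2·81 = 162
m[15] = 3·max(12,81) = 3·81 = 243
m[16] = 2·max(14,162) = 2·162 = 324
One optimal split: 3 + 3 + 3 + 3 + 2 + 2; product 3·3·3·3·2·2 = 324.

324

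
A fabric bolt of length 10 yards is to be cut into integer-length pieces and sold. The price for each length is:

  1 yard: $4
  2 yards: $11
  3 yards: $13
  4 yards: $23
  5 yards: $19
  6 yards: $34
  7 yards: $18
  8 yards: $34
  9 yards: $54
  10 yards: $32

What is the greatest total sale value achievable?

58

Consider every possible first cut. R[k] is the best of p[i]+R[k−i] over all sellable i≤k.
R[1] = 4
R[2] = 11
R[3] = 15  (first piece 1, then R[2]=11)
R[4] = 23
R[5] = 27  (first piece 1, then R[4]=23)
R[6] = 34  (first piece 2, then R[4]=23)
R[7] = 38  (first piece 1, then R[6]=34)
R[8] = 46  (first piece 4, then R[4]=23)
R[9] = 54
R[10] = 58  (first piece 1, then R[9]=54)
One optimal cutting: 9 + 1 → $54 + $4 = $58.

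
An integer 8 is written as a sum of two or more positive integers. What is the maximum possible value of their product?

Fill m[k] for k=2..8: at each k try every first piece i and multiply by the better of (k−i) uncut or m[k−i].
m[2] = 1*max(1,0) = 1*1 = 1
m[3] = 1*max(2,1) = 1*2 = 2
m[4] = 2*max(2,1) = 2*2 = 4
m[5] = 2*max(3,2) = 2*3 = 6
m[6] = 3*max(3,2) = 3*3 = 9
m[7] = 2*max(5,6) = 2*6 = 12
m[8] = 2*max(6,9) = 2*9 = 18
One optimal split: 3 + 3 + 2; product 3*3*2 = 18.

18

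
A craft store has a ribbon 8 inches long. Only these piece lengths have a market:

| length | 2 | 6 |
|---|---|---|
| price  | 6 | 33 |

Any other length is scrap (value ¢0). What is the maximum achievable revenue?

39

Build best[k] bottom-up: best[k] = max over allowed piece i of (p[i] + best[k−i]).
best[1] = 0
best[2] = 6
best[3] = 6
best[4] = 12  (first piece 2, then best[2]=6)
best[5] = 12
best[6] = max(6+12, 33+0) = 33
best[7] = max(6+12, 33+0) = 33
best[8] = max(6+33, 33+6) = 39
One optimal cutting: 6 + 2 → ¢39.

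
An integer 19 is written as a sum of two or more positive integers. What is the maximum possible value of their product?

Define m[k] = max over 1≤i<k of i · max(k−i, m[k−i]); the inner max lets the remainder stay uncut if that's better.
m[2] = 1·max(1,0) = 1·1 = 1
m[3] = 1·max(2,1) = 1·2 = 2
m[4] = 2·max(2,1) = 2·2 = 4
m[5] = 2·max(3,2) = 2·3 = 6
m[6] = 3·max(3,2) = 3·3 = 9
m[7] = 2·max(5,6) = 2·6 = 12
m[8] = 2·max(6,9) = 2·9 = 18
m[9] = 3·max(6,9) = 3·9 = 27
m[10] = 2·max(8,18) = 2·18 = 36
m[11] = 2·max(9,27) = 2·27 = 54
m[12] = 3·max(9,27) = 3·27 = 81
m[13] = 2·max(11,54) = 2·54 = 108
m[14] = 2·max(12,81) = 2·81 = 162
m[15] = 3·max(12,81) = 3·81 = 243
m[16] = 2·max(14,162) = 2·162 = 324
m[17] = 2·max(15,243) = 2·243 = 486
m[18] = 3·max(15,243) = 3·243 = 729
m[19] = 2·max(17,486) = 2·486 = 972
One optimal split: 3 + 3 + 3 + 3 + 3 + 2 + 2; product 3·3·3·3·3·2·2 = 972.

972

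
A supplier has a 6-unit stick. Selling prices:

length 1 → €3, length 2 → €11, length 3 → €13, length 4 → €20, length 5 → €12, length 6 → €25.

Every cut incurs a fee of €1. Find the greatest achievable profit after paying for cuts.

Build v[k] bottom-up: v[k] = max over allowed piece i of (p[i] + v[k−i]) − 1 per cut.
v[1] = 3
v[2] = max(3+3-1, 11+0) = 11
v[3] = max(3+11-1, 11+3-1, 13+0) = 13
v[4] = max(3+13-1, 11+11-1, 13+3-1, 20+0) = 21
v[5] = max(3+21-1, 11+13-1, 13+11-1, 20+3-1, 12+0) = 23
v[6] = max(3+23-1, 11+21-1, 13+13-1, 20+11-1, 12+3-1, 25+0) = 31
One optimal plan: pieces 2 + 2 + 2 (2 cuts) → €33 − €2 = €31.

31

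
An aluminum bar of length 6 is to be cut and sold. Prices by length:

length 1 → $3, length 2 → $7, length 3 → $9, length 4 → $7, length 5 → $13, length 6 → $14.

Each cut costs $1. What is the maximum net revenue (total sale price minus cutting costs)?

Let v[k] be the best obtainable value from length k. For each k, try every first piece i and keep the best of price[i] + v[k−i] minus the 1 cut fee when i<k.
v[1] = 3
v[2] = 7
v[3] = 9  (first piece 1, then v[2]=7)
v[4] = 13  (first piece 2, then v[2]=7)
v[5] = 15  (first piece 1, then v[4]=13)
v[6] = 19  (first piece 2, then v[4]=13)
One optimal plan: pieces 2 + 2 + 2 (2 cuts) → $21 − $2 = $19.

19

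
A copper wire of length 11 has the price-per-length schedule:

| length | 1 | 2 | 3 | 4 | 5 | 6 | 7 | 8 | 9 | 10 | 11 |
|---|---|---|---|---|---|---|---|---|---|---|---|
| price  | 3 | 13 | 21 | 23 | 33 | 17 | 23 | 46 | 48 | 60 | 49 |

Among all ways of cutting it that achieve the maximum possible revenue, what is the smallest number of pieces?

4

Consider every possible first cut. r[k] is the best of p[i]+r[k−i] over all sellable i≤k.
r[1] = 3
r[2] = max(3+3, 13+0) = 13
r[3] = max(3+13, 13+3, 21+0) = 21
r[4] = max(3+21, 13+13, 21+3, 23+0) = 26
r[5] = max(3+26, 13+21, 21+13, 23+3, 33+0) = 34
r[6] = max(3+34, 13+26, 21+21, 23+13, 33+3, 17+0) = 42
r[7] = max(3+42, 13+34, 21+26, …, 17+3, 23+0) = 47
r[8] = max(3+47, 13+42, 21+34, …, 23+3, 46+0) = 55
r[9] = max(3+55, 13+47, 21+42, …, 46+3, 48+0) = 63
r[10] = max(3+63, 13+55, 21+47, …, 48+3, 60+0) = 68
r[11] = max(3+68, 13+63, 21+55, …, 60+3, 49+0) = 76
Maximum revenue is €76.
Now minimize piece count subject to staying optimal: for each k, pieces[k] = 1 + min over i with p[i]+r[k−i]=r[k] of pieces[k−i].
pieces[8] = 3
pieces[9] = 3
pieces[10] = 4
pieces[11] = 4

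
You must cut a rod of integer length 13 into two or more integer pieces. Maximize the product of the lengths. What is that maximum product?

108

Define f[k] = max over 1≤i<k of i · max(k−i, f[k−i]); the inner max lets the remainder stay uncut if that's better.
Small cases: f[2]=1, f[3]=2, f[4]=4, f[5]=6, f[6]=9, f[7]=12, f[8]=18.
f[9] = 3*max(6,9) = 3*9 = 27
f[10] = 2*max(8,18) = 2*18 = 36
f[11] = 2*max(9,27) = 2*27 = 54
f[12] = 3*max(9,27) = 3*27 = 81
f[13] = 2*max(11,54) = 2*54 = 108
One optimal split: 3 + 3 + 3 + 2 + 2; product 3*3*3*2*2 = 108.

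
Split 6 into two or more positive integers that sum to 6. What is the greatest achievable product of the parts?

9

Let prod[k] be the best product for length k (with at least one cut). For each first piece i, the rest contributes max(k−i, prod[k−i]).
prod[2] = 1·max(1,0) = 1·1 = 1
prod[3] = max(1·2, 2·1) = 2
prod[4] = max(1·3, 2·2, 3·1) = 4
prod[5] = max(1·4, 2·3, 3·2, 4·1) = 6
prod[6] = max(1·6, 2·4, 3·3, 4·2, 5·1) = 9
One optimal split: 3 + 3; product 3·3 = 9.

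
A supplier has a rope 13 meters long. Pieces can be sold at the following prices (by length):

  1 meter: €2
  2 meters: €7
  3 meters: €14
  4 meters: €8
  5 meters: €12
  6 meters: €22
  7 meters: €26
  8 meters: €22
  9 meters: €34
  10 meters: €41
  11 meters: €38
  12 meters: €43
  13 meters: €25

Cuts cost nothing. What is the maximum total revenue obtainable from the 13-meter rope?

58

Let best[k] be the best obtainable value from length k. For each k, try every first piece i and keep the best of price[i] + best[k−i].
best[1] = 2
best[2] = max(2+2, 7+0) = 7
best[3] = max(2+7, 7+2, 14+0) = 14
best[4] = max(2+14, 7+7, 14+2, 8+0) = 16
best[5] = max(2+16, 7+14, 14+7, 8+2, 12+0) = 21
best[6] = max(2+21, 7+16, 14+14, 8+7, 12+2, 22+0) = 28
best[7] = max(2+28, 7+21, 14+16, …, 22+2, 26+0) = 30
best[8] = max(2+30, 7+28, 14+21, …, 26+2, 22+0) = 35
best[9] = max(2+35, 7+30, 14+28, …, 22+2, 34+0) = 42
best[10] = max(2+42, 7+35, 14+30, …, 34+2, 41+0) = 44
best[11] = max(2+44, 7+42, 14+35, …, 41+2, 38+0) = 49
best[12] = max(2+49, 7+44, 14+42, …, 38+2, 43+0) = 56
best[13] = max(2+56, 7+49, 14+44, …, 43+2, 25+0) = 58
One optimal cutting: 3 + 3 + 3 + 3 + 1 → €14 + €14 + €14 + €14 + €2 = €58.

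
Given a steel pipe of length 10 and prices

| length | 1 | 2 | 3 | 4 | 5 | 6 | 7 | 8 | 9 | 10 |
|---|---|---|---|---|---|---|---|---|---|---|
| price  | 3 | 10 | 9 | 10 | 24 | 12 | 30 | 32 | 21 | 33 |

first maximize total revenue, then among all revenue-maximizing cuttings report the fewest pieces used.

5

Let r[k] be the best obtainable value from length k. For each k, try every first piece i and keep the best of price[i] + r[k−i].
r[1] = 3
r[2] = max(3+3, 10+0) = 10
r[3] = max(3+10, 10+3, 9+0) = 13
r[4] = max(3+13, 10+10, 9+3, 10+0) = 20
r[5] = max(3+20, 10+13, 9+10, 10+3, 24+0) = 24
r[6] = max(3+24, 10+20, 9+13, 10+10, 24+3, 12+0) = 30
r[7] = max(3+30, 10+24, 9+20, …, 12+3, 30+0) = 34
r[8] = max(3+34, 10+30, 9+24, …, 30+3, 32+0) = 40
r[9] = max(3+40, 10+34, 9+30, …, 32+3, 21+0) = 44
r[10] = max(3+44, 10+40, 9+34, …, 21+3, 33+0) = 50
Maximum revenue is $50.
Now minimize piece count subject to staying optimal: for each k, pieces[k] = 1 + min over i with p[i]+r[k−i]=r[k] of pieces[k−i].
pieces[7] = 2
pieces[8] = 4
pieces[9] = 3
pieces[10] = 5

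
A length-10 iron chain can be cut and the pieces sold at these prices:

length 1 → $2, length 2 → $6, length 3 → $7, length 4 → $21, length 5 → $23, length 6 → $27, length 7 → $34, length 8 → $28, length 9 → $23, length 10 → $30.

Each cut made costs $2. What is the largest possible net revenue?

Consider every possible first cut. v[k] is the best of p[i]+v[k−i] over all sellable i≤k, charging 2 whenever i<k.
v[1] = 2
v[2] = 6
v[3] = 7
v[4] = 21
v[5] = 23
v[6] = 27
v[7] = 34
v[8] = 40  (first piece 4, then v[4]=21)
v[9] = 42  (first piece 4, then v[5]=23)
v[10] = 46  (first piece 4, then v[6]=27)
One optimal plan: pieces 6 + 4 (1 cut) → $48 − $2 = $46.

46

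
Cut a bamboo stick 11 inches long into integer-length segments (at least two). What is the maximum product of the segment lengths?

54

Let f[k] be the best product for length k (with at least one cut). For each first piece i, the rest contributes max(k−i, f[k−i]).
f[2] = 1×max(1,0) = 1×1 = 1
f[3] = 1×max(2,1) = 1×2 = 2
f[4] = 2×max(2,1) = 2×2 = 4
f[5] = 2×max(3,2) = 2×3 = 6
f[6] = 3×max(3,2) = 3×3 = 9
f[7] = 2×max(5,6) = 2×6 = 12
f[8] = 2×max(6,9) = 2×9 = 18
f[9] = 3×max(6,9) = 3×9 = 27
f[10] = 2×max(8,18) = 2×18 = 36
f[11] = 2×max(9,27) = 2×27 = 54
One optimal split: 3 + 3 + 3 + 2; product 3×3×3×2 = 54.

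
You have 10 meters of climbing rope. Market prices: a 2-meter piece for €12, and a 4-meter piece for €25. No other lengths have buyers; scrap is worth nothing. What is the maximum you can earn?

62

Consider every possible first cut. best[k] is the best of p[i]+best[k−i] over all sellable i≤k.
best[1] = 0
best[2] = 12
best[3] = 12
best[4] = max(12+12, 25+0) = 25
best[5] = max(12+12, 25+0) = 25
best[6] = max(12+25, 25+12) = 37
best[7] = max(12+25, 25+12) = 37
best[8] = max(12+37, 25+25) = 50
best[9] = max(12+37, 25+25) = 50
best[10] = max(12+50, 25+37) = 62
One optimal cutting: 4 + 4 + 2 → €62.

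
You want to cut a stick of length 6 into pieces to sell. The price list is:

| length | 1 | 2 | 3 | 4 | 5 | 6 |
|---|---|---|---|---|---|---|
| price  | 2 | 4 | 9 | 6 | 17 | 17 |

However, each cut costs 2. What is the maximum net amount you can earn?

17

Let net[k] be the best obtainable value from length k. For each k, try every first piece i and keep the best of price[i] + net[k−i] minus the 2 cut fee when i<k.
net[1] = 2
net[2] = 4
net[3] = 9
net[4] = 9  (first piece 1, then net[3]=9)
net[5] = 17
net[6] = 17  (first piece 1, then net[5]=17)
One optimal plan: pieces 5 + 1 (1 cut) → 19 − 2 = 17.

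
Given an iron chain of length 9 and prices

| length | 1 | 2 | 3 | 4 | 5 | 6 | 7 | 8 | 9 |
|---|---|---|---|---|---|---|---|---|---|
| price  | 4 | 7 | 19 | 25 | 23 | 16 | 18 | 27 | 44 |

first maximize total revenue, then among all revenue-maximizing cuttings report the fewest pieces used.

Build r[k] bottom-up: r[k] = max over allowed piece i of (p[i] + r[k−i]).
r[1] = 4
r[2] = max(4+4, 7+0) = 8
r[3] = max(4+8, 7+4, 19+0) = 19
r[4] = max(4+19, 7+8, 19+4, 25+0) = 25
r[5] = max(4+25, 7+19, 19+8, 25+4, 23+0) = 29
r[6] = max(4+29, 7+25, 19+19, 25+8, 23+4, 16+0) = 38
r[7] = max(4+38, 7+29, 19+25, …, 16+4, 18+0) = 44
r[8] = max(4+44, 7+38, 19+29, …, 18+4, 27+0) = 50
r[9] = max(4+50, 7+44, 19+38, …, 27+4, 44+0) = 57
Maximum revenue is $57.
Now minimize piece count subject to staying optimal: for each k, pieces[k] = 1 + min over i with p[i]+r[k−i]=r[k] of pieces[k−i].
pieces[6] = 2
pieces[7] = 2
pieces[8] = 2
pieces[9] = 3

3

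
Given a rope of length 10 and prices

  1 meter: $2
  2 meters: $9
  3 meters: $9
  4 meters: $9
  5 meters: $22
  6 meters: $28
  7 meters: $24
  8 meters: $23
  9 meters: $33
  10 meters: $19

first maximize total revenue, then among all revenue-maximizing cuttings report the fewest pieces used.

3

Build r[k] bottom-up: r[k] = max over allowed piece i of (p[i] + r[k−i]).
r[1] = 2
r[2] = 9
r[3] = 11  (first piece 1, then r[2]=9)
r[4] = 18  (first piece 2, then r[2]=9)
r[5] = 22
r[6] = 28
r[7] = 31  (first piece 2, then r[5]=22)
r[8] = 37  (first piece 2, then r[6]=28)
r[9] = 40  (first piece 2, then r[7]=31)
r[10] = 46  (first piece 2, then r[8]=37)
Maximum revenue is $46.
Now minimize piece count subject to staying optimal: for each k, pieces[k] = 1 + min over i with p[i]+r[k−i]=r[k] of pieces[k−i].
pieces[7] = 2
pieces[8] = 2
pieces[9] = 3
pieces[10] = 3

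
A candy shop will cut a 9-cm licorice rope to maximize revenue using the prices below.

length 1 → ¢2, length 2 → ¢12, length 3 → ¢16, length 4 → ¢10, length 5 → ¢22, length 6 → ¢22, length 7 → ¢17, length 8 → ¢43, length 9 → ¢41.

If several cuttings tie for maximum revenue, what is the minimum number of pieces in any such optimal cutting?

Build r[k] bottom-up: r[k] = max over allowed piece i of (p[i] + r[k−i]).
r[1] = 2
r[2] = max(2+2, 12+0) = 12
r[3] = max(2+12, 12+2, 16+0) = 16
r[4] = max(2+16, 12+12, 16+2, 10+0) = 24
r[5] = max(2+24, 12+16, 16+12, 10+2, 22+0) = 28
r[6] = max(2+28, 12+24, 16+16, 10+12, 22+2, 22+0) = 36
r[7] = max(2+36, 12+28, 16+24, …, 22+2, 17+0) = 40
r[8] = max(2+40, 12+36, 16+28, …, 17+2, 43+0) = 48
r[9] = max(2+48, 12+40, 16+36, …, 43+2, 41+0) = 52
Maximum revenue is ¢52.
Now minimize piece count subject to staying optimal: for each k, pieces[k] = 1 + min over i with p[i]+r[k−i]=r[k] of pieces[k−i].
pieces[6] = 3
pieces[7] = 3
pieces[8] = 4
pieces[9] = 4

4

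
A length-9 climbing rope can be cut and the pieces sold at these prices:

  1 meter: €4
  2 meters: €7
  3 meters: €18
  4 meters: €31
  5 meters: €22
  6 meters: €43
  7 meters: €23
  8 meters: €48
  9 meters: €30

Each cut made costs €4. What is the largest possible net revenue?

58

Build r[k] bottom-up: r[k] = max over allowed piece i of (p[i] + r[k−i]) − 4 per cut.
r[1] = 4
r[2] = 7
r[3] = 18
r[4] = 31
r[5] = 31  (first piece 1, then r[4]=31)
r[6] = 43
r[7] = 45  (first piece 3, then r[4]=31)
r[8] = 58  (first piece 4, then r[4]=31)
r[9] = 58  (first piece 1, then r[8]=58)
One optimal plan: pieces 4 + 4 + 1 (2 cuts) → €66 − €8 = €58.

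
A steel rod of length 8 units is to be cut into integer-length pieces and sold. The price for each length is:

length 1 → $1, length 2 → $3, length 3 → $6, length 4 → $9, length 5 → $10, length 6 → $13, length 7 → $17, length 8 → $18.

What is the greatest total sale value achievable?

18

Build best[k] bottom-up: best[k] = max over allowed piece i of (p[i] + best[k−i]).
best[1] = 1
best[2] = max(1+1, 3+0) = 3
best[3] = max(1+3, 3+1, 6+0) = 6
best[4] = max(1+6, 3+3, 6+1, 9+0) = 9
best[5] = max(1+9, 3+6, 6+3, 9+1, 10+0) = 10
best[6] = max(1+10, 3+9, 6+6, 9+3, 10+1, 13+0) = 13
best[7] = max(1+13, 3+10, 6+9, …, 13+1, 17+0) = 17
best[8] = max(1+17, 3+13, 6+10, …, 17+1, 18+0) = 18
One optimal cutting: 7 + 1 → $17 + $1 = $18.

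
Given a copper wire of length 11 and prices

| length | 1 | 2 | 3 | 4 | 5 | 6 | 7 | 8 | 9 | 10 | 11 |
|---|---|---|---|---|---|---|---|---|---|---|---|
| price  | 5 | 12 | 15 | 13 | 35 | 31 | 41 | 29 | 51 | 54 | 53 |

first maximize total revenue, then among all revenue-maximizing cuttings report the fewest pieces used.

Consider every possible first cut. r[k] is the best of p[i]+r[k−i] over all sellable i≤k.
r[1] = 5
r[2] = 12
r[3] = 17  (first piece 1, then r[2]=12)
r[4] = 24  (first piece 2, then r[2]=12)
r[5] = 35
r[6] = 40  (first piece 1, then r[5]=35)
r[7] = 47  (first piece 2, then r[5]=35)
r[8] = 52  (first piece 1, then r[7]=47)
r[9] = 59  (first piece 2, then r[7]=47)
r[10] = 70  (first piece 5, then r[5]=35)
r[11] = 75  (first piece 1, then r[10]=70)
Maximum revenue is €75.
Now minimize piece count subject to staying optimal: for each k, pieces[k] = 1 + min over i with p[i]+r[k−i]=r[k] of pieces[k−i].
pieces[8] = 3
pieces[9] = 3
pieces[10] = 2
pieces[11] = 3

3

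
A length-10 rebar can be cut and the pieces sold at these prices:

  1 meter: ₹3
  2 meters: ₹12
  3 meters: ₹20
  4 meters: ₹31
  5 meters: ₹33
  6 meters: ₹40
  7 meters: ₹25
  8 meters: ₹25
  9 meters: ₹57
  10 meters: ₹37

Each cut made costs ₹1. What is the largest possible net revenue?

Consider every possible first cut. r[k] is the best of p[i]+r[k−i] over all sellable i≤k, charging 1 whenever i<k.
r[1] = 3
r[2] = max(3+3-1, 12+0) = 12
r[3] = max(3+12-1, 12+3-1, 20+0) = 20
r[4] = max(3+20-1, 12+12-1, 20+3-1, 31+0) = 31
r[5] = max(3+31-1, 12+20-1, 20+12-1, 31+3-1, 33+0) = 33
r[6] = max(3+33-1, 12+31-1, 20+20-1, 31+12-1, 33+3-1, 40+0) = 42
r[7] = max(3+42-1, 12+33-1, 20+31-1, …, 40+3-1, 25+0) = 50
r[8] = max(3+50-1, 12+42-1, 20+33-1, …, 25+3-1, 25+0) = 61
r[9] = max(3+61-1, 12+50-1, 20+42-1, …, 25+3-1, 57+0) = 63
r[10] = max(3+63-1, 12+61-1, 20+50-1, …, 57+3-1, 37+0) = 72
One optimal plan: pieces 4 + 4 + 2 (2 cuts) → ₹74 − ₹2 = ₹72.

72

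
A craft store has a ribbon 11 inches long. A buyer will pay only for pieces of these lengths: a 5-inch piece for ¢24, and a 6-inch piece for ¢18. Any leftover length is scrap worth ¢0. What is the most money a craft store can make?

Let best[k] be the best obtainable value from length k. For each k, try every first piece i and keep the best of price[i] + best[k−i].
best[1] = 0
best[2] = 0
best[3] = 0
best[4] = 0
best[5] = 24
best[6] = 24
best[7] = 24
best[8] = 24
best[9] = 24
best[10] = 48  (first piece 5, then best[5]=24)
best[11] = 48
One optimal cutting: pieces 5 + 5 with 1 inch of scrap → ¢48.

48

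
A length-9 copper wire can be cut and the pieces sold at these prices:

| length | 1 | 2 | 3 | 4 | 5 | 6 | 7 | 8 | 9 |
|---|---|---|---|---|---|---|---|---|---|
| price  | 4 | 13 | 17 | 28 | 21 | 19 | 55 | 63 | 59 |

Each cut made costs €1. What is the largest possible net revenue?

Build net[k] bottom-up: net[k] = max over allowed piece i of (p[i] + net[k−i]) − 1 per cut.
net[1] = 4
net[2] = 13
net[3] = 17
net[4] = 28
net[5] = 31  (first piece 1, then net[4]=28)
net[6] = 40  (first piece 2, then net[4]=28)
net[7] = 55
net[8] = 63
net[9] = 67  (first piece 2, then net[7]=55)
One optimal plan: pieces 7 + 2 (1 cut) → €68 − €1 = €67.

67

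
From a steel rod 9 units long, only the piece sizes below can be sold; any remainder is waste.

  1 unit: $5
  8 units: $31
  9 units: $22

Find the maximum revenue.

45

Consider every possible first cut. best[k] is the best of p[i]+best[k−i] over all sellable i≤k.
best[1] = 5
best[2] = 10  (first piece 1, then best[1]=5)
best[3] = 15  (first piece 1, then best[2]=10)
best[4] = 20  (first piece 1, then best[3]=15)
best[5] = 25  (first piece 1, then best[4]=20)
best[6] = 30  (first piece 1, then best[5]=25)
best[7] = 35  (first piece 1, then best[6]=30)
best[8] = max(5+35, 31+0) = 40
best[9] = max(5+40, 31+5, 22+0) = 45
One optimal cutting: 1 + 1 + 1 + 1 + 1 + 1 + 1 + 1 + 1 → $45.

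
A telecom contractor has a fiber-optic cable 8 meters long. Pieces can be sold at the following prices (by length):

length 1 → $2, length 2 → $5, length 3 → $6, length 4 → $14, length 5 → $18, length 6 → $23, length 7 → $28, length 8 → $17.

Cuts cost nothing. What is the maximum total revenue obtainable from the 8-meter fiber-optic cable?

30

Build r[k] bottom-up: r[k] = max over allowed piece i of (p[i] + r[k−i]).
r[1] = 2
r[2] = max(2+2, 5+0) = 5
r[3] = max(2+5, 5+2, 6+0) = 7
r[4] = max(2+7, 5+5, 6+2, 14+0) = 14
r[5] = max(2+14, 5+7, 6+5, 14+2, 18+0) = 18
r[6] = max(2+18, 5+14, 6+7, 14+5, 18+2, 23+0) = 23
r[7] = max(2+23, 5+18, 6+14, …, 23+2, 28+0) = 28
r[8] = max(2+28, 5+23, 6+18, …, 28+2, 17+0) = 30
One optimal cutting: 7 + 1 → $28 + $2 = $30.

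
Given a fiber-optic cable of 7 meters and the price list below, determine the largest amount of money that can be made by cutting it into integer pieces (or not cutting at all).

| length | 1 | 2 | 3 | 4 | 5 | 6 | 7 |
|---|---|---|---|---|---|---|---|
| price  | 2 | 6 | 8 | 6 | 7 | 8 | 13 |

Let R[k] be the best obtainable value from length k. For each k, try every first piece i and keep the best of price[i] + R[k−i].
R[1] = 2
R[2] = 6
R[3] = 8  (first piece 1, then R[2]=6)
R[4] = 12  (first piece 2, then R[2]=6)
R[5] = 14  (first piece 1, then R[4]=12)
R[6] = 18  (first piece 2, then R[4]=12)
R[7] = 20  (first piece 1, then R[6]=18)
One optimal cutting: 2 + 2 + 2 + 1 → $6 + $6 + $6 + $2 = $20.

20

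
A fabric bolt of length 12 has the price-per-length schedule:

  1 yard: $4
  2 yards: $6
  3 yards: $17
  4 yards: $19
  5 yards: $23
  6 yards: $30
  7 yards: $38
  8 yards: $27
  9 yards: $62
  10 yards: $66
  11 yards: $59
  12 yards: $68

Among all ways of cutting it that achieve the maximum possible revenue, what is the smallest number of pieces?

Build r[k] bottom-up: r[k] = max over allowed piece i of (p[i] + r[k−i]).
r[1] = 4
r[2] = max(4+4, 6+0) = 8
r[3] = max(4+8, 6+4, 17+0) = 17
r[4] = max(4+17, 6+8, 17+4, 19+0) = 21
r[5] = max(4+21, 6+17, 17+8, 19+4, 23+0) = 25
r[6] = max(4+25, 6+21, 17+17, 19+8, 23+4, 30+0) = 34
r[7] = max(4+34, 6+25, 17+21, …, 30+4, 38+0) = 38
r[8] = max(4+38, 6+34, 17+25, …, 38+4, 27+0) = 42
r[9] = max(4+42, 6+38, 17+34, …, 27+4, 62+0) = 62
r[10] = max(4+62, 6+42, 17+38, …, 62+4, 66+0) = 66
r[11] = max(4+66, 6+62, 17+42, …, 66+4, 59+0) = 70
r[12] = max(4+70, 6+66, 17+62, …, 59+4, 68+0) = 79
Maximum revenue is $79.
Now minimize piece count subject to staying optimal: for each k, pieces[k] = 1 + min over i with p[i]+r[k−i]=r[k] of pieces[k−i].
pieces[9] = 1
pieces[10] = 1
pieces[11] = 2
pieces[12] = 2

2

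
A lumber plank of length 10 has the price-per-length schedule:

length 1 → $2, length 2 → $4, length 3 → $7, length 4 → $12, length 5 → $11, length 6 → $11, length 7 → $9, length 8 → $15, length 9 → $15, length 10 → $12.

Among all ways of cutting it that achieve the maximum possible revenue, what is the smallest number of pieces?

3

Build r[k] bottom-up: r[k] = max over allowed piece i of (p[i] + r[k−i]).
r[1] = 2
r[2] = max(2+2, 4+0) = 4
r[3] = max(2+4, 4+2, 7+0) = 7
r[4] = max(2+7, 4+4, 7+2, 12+0) = 12
r[5] = max(2+12, 4+7, 7+4, 12+2, 11+0) = 14
r[6] = max(2+14, 4+12, 7+7, 12+4, 11+2, 11+0) = 16
r[7] = max(2+16, 4+14, 7+12, …, 11+2, 9+0) = 19
r[8] = max(2+19, 4+16, 7+14, …, 9+2, 15+0) = 24
r[9] = max(2+24, 4+19, 7+16, …, 15+2, 15+0) = 26
r[10] = max(2+26, 4+24, 7+19, …, 15+2, 12+0) = 28
Maximum revenue is $28.
Now minimize piece count subject to staying optimal: for each k, pieces[k] = 1 + min over i with p[i]+r[k−i]=r[k] of pieces[k−i].
pieces[7] = 2
pieces[8] = 2
pieces[9] = 3
pieces[10] = 3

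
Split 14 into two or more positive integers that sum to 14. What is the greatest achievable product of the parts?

162

Fill f[k] for k=2..14: at each k try every first piece i and multiply by the better of (k−i) uncut or f[k−i].
f[2] = 1×max(1,0) = 1×1 = 1
f[3] = max(1×2, 2×1) = 2
f[4] = max(1×3, 2×2, 3×1) = 4
f[5] = max(1×4, 2×3, 3×2, 4×1) = 6
f[6] = max(1×6, 2×4, 3×3, 4×2, 5×1) = 9
f[7] = max(1×9, 2×6, 3×4, 4×3, 5×2, 6×1) = 12
f[8] = max(1×12, 2×9, 3×6, …, 6×2, 7×1) = 18
f[9] = max(1×18, 2×12, 3×9, …, 7×2, 8×1) = 27
f[10] = max(1×27, 2×18, 3×12, …, 8×2, 9×1) = 36
f[11] = max(1×36, 2×27, 3×18, …, 9×2, 10×1) = 54
f[12] = max(1×54, 2×36, 3×27, …, 10×2, 11×1) = 81
f[13] = max(1×81, 2×54, 3×36, …, 11×2, 12×1) = 108
f[14] = max(1×108, 2×81, 3×54, …, 12×2, 13×1) = 162
One optimal split: 3 + 3 + 3 + 3 + 2; product 3×3×3×3×2 = 162.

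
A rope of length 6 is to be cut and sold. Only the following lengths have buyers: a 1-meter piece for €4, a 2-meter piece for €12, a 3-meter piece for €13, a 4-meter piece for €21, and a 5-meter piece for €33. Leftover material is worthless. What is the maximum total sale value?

37

Build f[k] bottom-up: f[k] = max over allowed piece i of (p[i] + f[k−i]).
f[1] = 4
f[2] = max(4+4, 12+0) = 12
f[3] = max(4+12, 12+4, 13+0) = 16
f[4] = max(4+16, 12+12, 13+4, 21+0) = 24
f[5] = max(4+24, 12+16, 13+12, 21+4, 33+0) = 33
f[6] = max(4+33, 12+24, 13+16, 21+12, 33+4) = 37
One optimal cutting: 5 + 1 → €37.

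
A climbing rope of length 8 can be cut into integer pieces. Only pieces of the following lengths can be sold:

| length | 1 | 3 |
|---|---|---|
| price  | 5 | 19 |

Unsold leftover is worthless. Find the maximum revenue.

48

Build r[k] bottom-up: r[k] = max over allowed piece i of (p[i] + r[k−i]).
r[1] = 5
r[2] = 10  (first piece 1, then r[1]=5)
r[3] = max(5+10, 19+0) = 19
r[4] = max(5+19, 19+5) = 24
r[5] = max(5+24, 19+10) = 29
r[6] = max(5+29, 19+19) = 38
r[7] = max(5+38, 19+24) = 43
r[8] = max(5+43, 19+29) = 48
One optimal cutting: 3 + 3 + 1 + 1 → €48.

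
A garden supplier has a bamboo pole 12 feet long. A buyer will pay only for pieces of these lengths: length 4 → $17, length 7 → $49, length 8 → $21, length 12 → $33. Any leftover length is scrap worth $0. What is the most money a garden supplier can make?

66

Consider every possible first cut. r[k] is the best of p[i]+r[k−i] over all sellable i≤k.
r[1] = 0
r[2] = 0
r[3] = 0
r[4] = 17
r[5] = 17
r[6] = 17
r[7] = max(17+0, 49+0) = 49
r[8] = max(17+17, 49+0, 21+0) = 49
r[9] = max(17+17, 49+0, 21+0) = 49
r[10] = max(17+17, 49+0, 21+0) = 49
r[11] = max(17+49, 49+17, 21+0) = 66
r[12] = max(17+49, 49+17, 21+17, 33+0) = 66
One optimal cutting: pieces 7 + 4 with 1 foot of scrap → $66.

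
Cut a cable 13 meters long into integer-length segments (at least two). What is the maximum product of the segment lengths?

108

Fill m[k] for k=2..13: at each k try every first piece i and multiply by the better of (k−i) uncut or m[k−i].
m[2] = 1×max(1,0) = 1×1 = 1
m[3] = max(1×2, 2×1) = 2
m[4] = max(1×3, 2×2, 3×1) = 4
m[5] = max(1×4, 2×3, 3×2, 4×1) = 6
m[6] = max(1×6, 2×4, 3×3, 4×2, 5×1) = 9
m[7] = max(1×9, 2×6, 3×4, 4×3, 5×2, 6×1) = 12
m[8] = max(1×12, 2×9, 3×6, …, 6×2, 7×1) = 18
m[9] = max(1×18, 2×12, 3×9, …, 7×2, 8×1) = 27
m[10] = max(1×27, 2×18, 3×12, …, 8×2, 9×1) = 36
m[11] = max(1×36, 2×27, 3×18, …, 9×2, 10×1) = 54
m[12] = max(1×54, 2×36, 3×27, …, 10×2, 11×1) = 81
m[13] = max(1×81, 2×54, 3×36, …, 11×2, 12×1) = 108
One optimal split: 3 + 3 + 3 + 2 + 2; product 3×3×3×2×2 = 108.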